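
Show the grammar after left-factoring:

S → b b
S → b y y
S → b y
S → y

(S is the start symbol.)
Left-factoring transforms A → αβ₁ | αβ₂ into A → αA' and A' → β₁ | β₂
(α is the longest common prefix among the alternatives). Repeat until
no nonterminal has two alternatives with a common prefix.

Round 1: S has alternatives sharing prefix 'b'. Introduce S': S → b S'
  Add: S' → b
  Add: S' → y y
  Add: S' → y

Round 2: S' has alternatives sharing prefix 'y'. Introduce S'': S' → y S''
  Add: S'' → y
  Add: S'' → ε

No remaining common prefixes — done.

Resulting grammar:
S → b S'
S' → b
S' → y S''
S'' → y
S'' → ε
S → y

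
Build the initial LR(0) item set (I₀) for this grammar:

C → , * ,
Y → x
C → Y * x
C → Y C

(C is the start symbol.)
First, augment the grammar with C' → C
I₀ = CLOSURE({ [C' → . C] }):
  [C' → . C] has the dot before C: add [C → . , * ,], [C → . Y * x], [C → . Y C]
  [C → . Y * x] has the dot before Y: add [Y → . x]
No further items can be added.

I₀ = { [C → . , * ,], [C → . Y * x], [C → . Y C], [C' → . C], [Y → . x] }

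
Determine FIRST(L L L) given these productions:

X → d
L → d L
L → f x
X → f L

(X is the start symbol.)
{ 'd', 'f' }

FIRST sets of the non-terminals involved (from the grammar, by fixed-point iteration):
  FIRST(L) = { 'd', 'f' }

To compute FIRST(L L L), process the symbols left to right:
Symbol L is a non-terminal. Add FIRST(L) \ {ε} = { 'd', 'f' }
L is not nullable (ε ∉ FIRST(L)), so stop here.
FIRST(L L L) = { 'd', 'f' }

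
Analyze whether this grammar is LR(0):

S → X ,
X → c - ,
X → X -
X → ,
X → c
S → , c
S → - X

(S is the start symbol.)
A grammar is LR(0) if no state in the canonical LR(0) collection has:
  - both a shift item (dot before a terminal) and a complete item (shift-reduce conflict), or
  - two or more complete items (reduce-reduce conflict; the accept item [S' → S .] counts as a complete item here).

Augment with S' → S and build the canonical LR(0) collection (I0 = CLOSURE({[S' → . S]}), then GOTO on every symbol after a dot until no new states appear). It has 13 states:
  I0: { [S → . , c], [S → . - X], [S → . X ,], [S' → . S], [X → . ,], [X → . X -], [X → . c - ,], [X → . c] }  — shift
  I1: { [S → , . c], [X → , .] }  — shift, reduce
  I2: { [S → - . X], [X → . ,], [X → . X -], [X → . c - ,], [X → . c] }  — shift
  I3: { [S' → S .] }  — accept
  I4: { [S → X . ,], [X → X . -] }  — shift
  I5: { [X → c . - ,], [X → c .] }  — shift, reduce
  I6: { [X → c - . ,] }  — shift
  I7: { [X → c - , .] }  — reduce
  I8: { [S → X , .] }  — reduce
  I9: { [X → X - .] }  — reduce
  I10: { [X → , .] }  — reduce
  I11: { [S → - X .], [X → X . -] }  — shift, reduce
  I12: { [S → , c .] }  — reduce

Conflict in state I1:
  Shift-reduce conflict between [X → , .] and [S → , . c]
So the grammar is NOT LR(0).

Answer: No. Shift-reduce conflict between [X → , .] and [S → , . c]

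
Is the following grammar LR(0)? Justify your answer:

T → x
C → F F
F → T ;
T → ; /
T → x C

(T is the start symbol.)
No. Shift-reduce conflict between [T → x .] and [T → . ; /]

A grammar is LR(0) if no state in the canonical LR(0) collection has:
  - both a shift item (dot before a terminal) and a complete item (shift-reduce conflict), or
  - two or more complete items (reduce-reduce conflict; the accept item [T' → T .] counts as a complete item here).

Augment with T' → T and build the canonical LR(0) collection (I0 = CLOSURE({[T' → . T]}), then GOTO on every symbol after a dot until no new states appear). It has 10 states:
  I0: { [T → . ; /], [T → . x C], [T → . x], [T' → . T] }  — shift
  I1: { [T → ; . /] }  — shift
  I2: { [T' → T .] }  — accept
  I3: { [C → . F F], [F → . T ;], [T → . ; /], [T → . x C], [T → . x], [T → x . C], [T → x .] }  — shift, reduce
  I4: { [T → x C .] }  — reduce
  I5: { [C → F . F], [F → . T ;], [T → . ; /], [T → . x C], [T → . x] }  — shift
  I6: { [F → T . ;] }  — shift
  I7: { [F → T ; .] }  — reduce
  I8: { [C → F F .] }  — reduce
  I9: { [T → ; / .] }  — reduce

Conflict in state I3:
  Shift-reduce conflict between [T → x .] and [T → . ; /]
So the grammar is NOT LR(0).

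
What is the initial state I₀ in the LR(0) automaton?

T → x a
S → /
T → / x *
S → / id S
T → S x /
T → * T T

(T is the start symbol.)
{ [S → . / id S], [S → . /], [T → . * T T], [T → . / x *], [T → . S x /], [T → . x a], [T' → . T] }

First, augment the grammar with T' → T
I₀ = CLOSURE({ [T' → . T] }):
  [T' → . T] has the dot before T: add [T → . x a], [T → . / x *], [T → . S x /], [T → . * T T]
  [T → . S x /] has the dot before S: add [S → . /], [S → . / id S]
No further items can be added.

I₀ = { [S → . / id S], [S → . /], [T → . * T T], [T → . / x *], [T → . S x /], [T → . x a], [T' → . T] }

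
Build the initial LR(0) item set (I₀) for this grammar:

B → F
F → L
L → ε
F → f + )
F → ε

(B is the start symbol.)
{ [B → . F], [B' → . B], [F → . L], [F → . f + )], [F → .], [L → .] }

First, augment the grammar with B' → B
I₀ = CLOSURE({ [B' → . B] }):
  [B' → . B] has the dot before B: add [B → . F]
  [B → . F] has the dot before F: add [F → . L], [F → . f + )], [F → .]
  [F → . L] has the dot before L: add [L → .]
No further items can be added.

I₀ = { [B → . F], [B' → . B], [F → . L], [F → . f + )], [F → .], [L → .] }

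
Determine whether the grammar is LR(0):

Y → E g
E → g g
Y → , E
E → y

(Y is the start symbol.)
Yes, the grammar is LR(0)

A grammar is LR(0) if no state in the canonical LR(0) collection has:
  - both a shift item (dot before a terminal) and a complete item (shift-reduce conflict), or
  - two or more complete items (reduce-reduce conflict; the accept item [Y' → Y .] counts as a complete item here).

Augment with Y' → Y and build the canonical LR(0) collection (I0 = CLOSURE({[Y' → . Y]}), then GOTO on every symbol after a dot until no new states appear). It has 9 states:
  I0: { [E → . g g], [E → . y], [Y → . , E], [Y → . E g], [Y' → . Y] }  — shift
  I1: { [E → . g g], [E → . y], [Y → , . E] }  — shift
  I2: { [Y → E . g] }  — shift
  I3: { [Y' → Y .] }  — accept
  I4: { [E → g . g] }  — shift
  I5: { [E → y .] }  — reduce
  I6: { [E → g g .] }  — reduce
  I7: { [Y → E g .] }  — reduce
  I8: { [Y → , E .] }  — reduce

Every state is either a pure shift/goto state or contains exactly one complete item and nothing to shift — no conflicts. The grammar is LR(0).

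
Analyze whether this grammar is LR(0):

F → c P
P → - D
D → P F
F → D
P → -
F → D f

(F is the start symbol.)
Augment with F' → F and build the canonical LR(0) collection (I0 = CLOSURE({[F' → . F]}), then GOTO on every symbol after a dot until no new states appear). It has 10 states:
  I0: { [D → . P F], [F → . D f], [F → . D], [F → . c P], [F' → . F], [P → . - D], [P → . -] }  — shift
  I1: { [D → . P F], [P → - . D], [P → - .], [P → . - D], [P → . -] }  — shift, reduce
  I2: { [F → D . f], [F → D .] }  — shift, reduce
  I3: { [F' → F .] }  — accept
  I4: { [D → . P F], [D → P . F], [F → . D f], [F → . D], [F → . c P], [P → . - D], [P → . -] }  — shift
  I5: { [F → c . P], [P → . - D], [P → . -] }  — shift
  I6: { [F → c P .] }  — reduce
  I7: { [D → P F .] }  — reduce
  I8: { [F → D f .] }  — reduce
  I9: { [P → - D .] }  — reduce

Conflict in state I1:
  Shift-reduce conflict between [P → - .] and [P → . -]
So the grammar is NOT LR(0).

Answer: No. Shift-reduce conflict between [P → - .] and [P → . -]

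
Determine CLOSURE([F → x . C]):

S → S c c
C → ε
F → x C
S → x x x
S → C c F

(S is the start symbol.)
{ [C → .], [F → x . C] }

Start with: [F → x . C]
  [F → x . C] has the dot before C: add [C → .]
No further items can be added.

CLOSURE = { [C → .], [F → x . C] }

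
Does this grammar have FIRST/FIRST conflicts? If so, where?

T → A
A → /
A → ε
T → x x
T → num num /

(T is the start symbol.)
FIRST sets of the non-terminals at (or reachable through a nullable prefix from) the front of some alternative:
  FIRST(A) = { '/', ε }

Productions for T:
  T → A: FIRST = { '/', ε }
  T → x x: FIRST = { 'x' }
  T → num num /: FIRST = { 'num' }
Productions for A:
  A → /: FIRST = { '/' }
  A → ε: FIRST = { ε }

All alternatives of each non-terminal have pairwise disjoint FIRST sets.

Answer: No FIRST/FIRST conflicts.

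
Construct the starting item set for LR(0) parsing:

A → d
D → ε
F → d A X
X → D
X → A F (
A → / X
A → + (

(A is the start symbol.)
First, augment the grammar with A' → A
I₀ = CLOSURE({ [A' → . A] }):
  [A' → . A] has the dot before A: add [A → . d], [A → . / X], [A → . + (]
No further items can be added.

I₀ = { [A → . + (], [A → . / X], [A → . d], [A' → . A] }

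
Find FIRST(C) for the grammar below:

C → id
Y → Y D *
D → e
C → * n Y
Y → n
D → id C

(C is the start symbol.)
{ '*', 'id' }

From C → id:
  - id is a terminal: add 'id' and stop
From C → * n Y:
  - '*' is a terminal: add '*' and stop

Collecting: FIRST(C) = { '*', 'id' }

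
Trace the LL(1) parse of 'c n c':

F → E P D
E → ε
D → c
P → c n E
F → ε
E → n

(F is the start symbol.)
Stack is shown with the top on the left.

Stack      Input    Action
--------------------------
F $        c n c $  output F → E P D
E P D $    c n c $  output E → ε
P D $      c n c $  output P → c n E
c n E D $  c n c $  match 'c'
n E D $    n c $    match 'n'
E D $      c $      output E → ε
D $        c $      output D → c
c $        c $      match 'c'
$          $        accept

The string is accepted.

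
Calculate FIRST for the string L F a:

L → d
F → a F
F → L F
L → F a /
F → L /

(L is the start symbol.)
{ 'a', 'd' }

FIRST sets of the non-terminals involved (from the grammar, by fixed-point iteration):
  FIRST(L) = { 'a', 'd' }

To compute FIRST(L F a), process the symbols left to right:
Symbol L is a non-terminal. Add FIRST(L) \ {ε} = { 'a', 'd' }
L is not nullable (ε ∉ FIRST(L)), so stop here.
FIRST(L F a) = { 'a', 'd' }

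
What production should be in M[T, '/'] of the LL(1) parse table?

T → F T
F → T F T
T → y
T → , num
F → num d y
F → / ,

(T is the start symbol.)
T → F T

To find M[T, '/'], we find productions for T where '/' is in the predict set (PREDICT(N → α) = (FIRST(α) \ {ε}) ∪ (FOLLOW(N) if α ⇒* ε)).

Relevant sets:
  FIRST(F) = { ',', '/', 'num', 'y' }

T → F T: PREDICT = { ',', '/', 'num', 'y' }
  '/' is in predict set, so this production goes in M[T, '/']
T → y: PREDICT = { 'y' }
T → , num: PREDICT = { ',' }

M[T, '/'] = T → F T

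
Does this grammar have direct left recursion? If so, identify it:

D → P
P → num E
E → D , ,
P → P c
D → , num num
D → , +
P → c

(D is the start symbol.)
Yes, P is left-recursive

Direct left recursion occurs when N → N α for some non-terminal N (the right-hand side begins with the left-hand side itself).

D → P: starts with P
P → num E: starts with num
E → D , ,: starts with D
P → P c: LEFT RECURSIVE (starts with P)
D → , num num: starts with ','
D → , +: starts with ','
P → c: starts with c

The grammar has direct left recursion on: P.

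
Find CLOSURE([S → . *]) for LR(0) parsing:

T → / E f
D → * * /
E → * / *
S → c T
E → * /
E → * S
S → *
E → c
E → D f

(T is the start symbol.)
To compute CLOSURE, for each item [A → α.Bβ] where B is a non-terminal, add [B → .γ] for all productions B → γ; repeat for the newly added items until nothing changes.

Start with: [S → . *]
The dot precedes the terminal '*', so nothing is added.

CLOSURE = { [S → . *] }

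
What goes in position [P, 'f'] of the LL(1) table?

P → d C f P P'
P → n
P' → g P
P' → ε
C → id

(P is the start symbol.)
To find M[P, 'f'], we find productions for P where 'f' is in the predict set (PREDICT(N → α) = (FIRST(α) \ {ε}) ∪ (FOLLOW(N) if α ⇒* ε)).

P → d C f P P': PREDICT = { 'd' }
P → n: PREDICT = { 'n' }

M[P, 'f'] is empty (no production applies)

Answer: Empty (error entry)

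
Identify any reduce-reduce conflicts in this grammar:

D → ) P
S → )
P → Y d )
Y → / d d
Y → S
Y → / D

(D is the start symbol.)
No reduce-reduce conflicts

Augment with D' → D and build the canonical LR(0) collection (I0 = CLOSURE({[D' → . D]}), then GOTO on every symbol after a dot until no new states appear). It has 13 states:
  I0: { [D → . ) P], [D' → . D] }  — shift
  I1: { [D → ) . P], [P → . Y d )], [S → . )], [Y → . / D], [Y → . / d d], [Y → . S] }  — shift
  I2: { [D' → D .] }  — accept
  I3: { [S → ) .] }  — reduce
  I4: { [D → . ) P], [Y → / . D], [Y → / . d d] }  — shift
  I5: { [D → ) P .] }  — reduce
  I6: { [Y → S .] }  — reduce
  I7: { [P → Y . d )] }  — shift
  I8: { [P → Y d . )] }  — shift
  I9: { [P → Y d ) .] }  — reduce
  I10: { [Y → / D .] }  — reduce
  I11: { [Y → / d . d] }  — shift
  I12: { [Y → / d d .] }  — reduce

No state contains more than one complete item.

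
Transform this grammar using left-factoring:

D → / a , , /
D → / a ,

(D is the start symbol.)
Left-factoring transforms A → αβ₁ | αβ₂ into A → αA' and A' → β₁ | β₂
(α is the longest common prefix among the alternatives). Repeat until
no nonterminal has two alternatives with a common prefix.

Round 1: D has alternatives sharing prefix '/ a ,'. Introduce D': D → / a , D'
  Add: D' → , /
  Add: D' → ε

No remaining common prefixes — done.

Resulting grammar:
D → / a , D'
D' → , /
D' → ε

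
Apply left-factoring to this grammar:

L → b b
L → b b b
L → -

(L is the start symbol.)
Left-factoring transforms A → αβ₁ | αβ₂ into A → αA' and A' → β₁ | β₂
(α is the longest common prefix among the alternatives). Repeat until
no nonterminal has two alternatives with a common prefix.

Round 1: L has alternatives sharing prefix 'b b'. Introduce L': L → b b L'
  Add: L' → ε
  Add: L' → b

No remaining common prefixes — done.

Resulting grammar:
L → b b L'
L' → ε
L' → b
L → -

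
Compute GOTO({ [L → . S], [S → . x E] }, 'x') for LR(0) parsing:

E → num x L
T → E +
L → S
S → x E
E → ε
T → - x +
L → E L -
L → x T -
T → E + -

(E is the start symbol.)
{ [E → . num x L], [E → .], [S → x . E] }

GOTO(I, 'x') = CLOSURE({ [A → αX.β] : [A → α.Xβ] ∈ I, X = 'x' })

Items with dot before 'x', with the dot advanced:
  [S → . x E] → [S → x . E]
Closure of the advanced items:
  [S → x . E] has the dot before E: add [E → . num x L], [E → .]

GOTO = { [E → . num x L], [E → .], [S → x . E] }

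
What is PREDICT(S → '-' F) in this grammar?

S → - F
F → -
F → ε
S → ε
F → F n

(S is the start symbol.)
{ '-' }

PREDICT(S → '-' F) = (FIRST(RHS) \ {ε}) ∪ (FOLLOW(S) if ε ∈ FIRST(RHS), i.e. RHS ⇒* ε)
FIRST('-' F) = { '-' }
ε ∉ FIRST('-' F), so FOLLOW(S) is not added.
PREDICT(S → '-' F) = { '-' }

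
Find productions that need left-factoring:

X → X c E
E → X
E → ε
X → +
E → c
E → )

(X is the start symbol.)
Left-factoring is needed when two productions for the same non-terminal
share a common prefix on the right-hand side.

Productions for X:
  X → X c E
  X → +
Productions for E:
  E → X
  E → ε
  E → c
  E → )

No common prefixes found.

Answer: No, left-factoring is not needed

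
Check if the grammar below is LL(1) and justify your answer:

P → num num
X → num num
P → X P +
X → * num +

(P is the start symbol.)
No. Predict set conflict for P: { 'num' }

A grammar is LL(1) if for each non-terminal N with multiple productions, the predict sets of those productions are pairwise disjoint, where PREDICT(N → α) = (FIRST(α) \ {ε}) ∪ (FOLLOW(N) if α ⇒* ε).

Relevant sets:
  FIRST(X) = { '*', 'num' }

For P:
  PREDICT(P → num num) = { 'num' }
  PREDICT(P → X P '+') = { '*', 'num' }
For X:
  PREDICT(X → num num) = { 'num' }
  PREDICT(X → '*' num '+') = { '*' }

Conflict found: Predict set conflict for P: { 'num' }
The grammar is NOT LL(1).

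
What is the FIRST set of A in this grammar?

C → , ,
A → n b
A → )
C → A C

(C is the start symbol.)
{ ')', 'n' }

To compute FIRST(A), examine every production with A on the left-hand side, reading each right-hand side left to right until a non-nullable symbol is reached.

From A → n b:
  - n is a terminal: add 'n' and stop
From A → ):
  - ')' is a terminal: add ')' and stop

Collecting: FIRST(A) = { ')', 'n' }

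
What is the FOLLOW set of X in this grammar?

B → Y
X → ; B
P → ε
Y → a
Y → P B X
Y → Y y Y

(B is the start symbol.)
To compute FOLLOW(X), find every occurrence of X on a right-hand side N → α X β: add FIRST(β) \ {ε}, and if β is empty or nullable also add FOLLOW(N). Iterate to a fixed point.

In Y → P B X: X is at the end, add FOLLOW(Y)

The FOLLOW sets referred to above (computed the same way, to a fixed point):
  FOLLOW(Y) = { $, ';', 'y' }

Taking the union: FOLLOW(X) = { $, ';', 'y' }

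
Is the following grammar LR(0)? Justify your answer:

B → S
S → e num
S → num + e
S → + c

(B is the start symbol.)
Augment with B' → B and build the canonical LR(0) collection (I0 = CLOSURE({[B' → . B]}), then GOTO on every symbol after a dot until no new states appear). It has 10 states:
  I0: { [B → . S], [B' → . B], [S → . + c], [S → . e num], [S → . num + e] }  — shift
  I1: { [S → + . c] }  — shift
  I2: { [B' → B .] }  — accept
  I3: { [B → S .] }  — reduce
  I4: { [S → e . num] }  — shift
  I5: { [S → num . + e] }  — shift
  I6: { [S → num + . e] }  — shift
  I7: { [S → num + e .] }  — reduce
  I8: { [S → e num .] }  — reduce
  I9: { [S → + c .] }  — reduce

Every state is either a pure shift/goto state or contains exactly one complete item and nothing to shift — no conflicts. The grammar is LR(0).

Answer: Yes, the grammar is LR(0)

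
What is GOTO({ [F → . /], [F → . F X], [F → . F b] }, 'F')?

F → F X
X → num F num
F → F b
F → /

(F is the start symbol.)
{ [F → F . X], [F → F . b], [X → . num F num] }

GOTO(I, 'F') = CLOSURE({ [A → αX.β] : [A → α.Xβ] ∈ I, X = 'F' })

Items with dot before 'F', with the dot advanced:
  [F → . F X] → [F → F . X]
  [F → . F b] → [F → F . b]
Closure of the advanced items:
  [F → F . X] has the dot before X: add [X → . num F num]

GOTO = { [F → F . X], [F → F . b], [X → . num F num] }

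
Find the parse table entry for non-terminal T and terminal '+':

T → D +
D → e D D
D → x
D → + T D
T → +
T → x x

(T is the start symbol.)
To find M[T, '+'], we find productions for T where '+' is in the predict set (PREDICT(N → α) = (FIRST(α) \ {ε}) ∪ (FOLLOW(N) if α ⇒* ε)).

Relevant sets:
  FIRST(D) = { '+', 'e', 'x' }

T → D +: PREDICT = { '+', 'e', 'x' }
  '+' is in predict set, so this production goes in M[T, '+']
T → +: PREDICT = { '+' }
  '+' is in predict set, so this production goes in M[T, '+']
T → x x: PREDICT = { 'x' }

M[T, '+'] = T → D +, T → +  (a multiply-defined cell — the grammar is not LL(1))

Answer: T → D +, T → +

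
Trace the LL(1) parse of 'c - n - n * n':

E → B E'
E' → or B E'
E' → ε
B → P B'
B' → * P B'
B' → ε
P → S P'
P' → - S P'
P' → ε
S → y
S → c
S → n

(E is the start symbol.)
LL(1) parsing maintains a stack (initially the start symbol over $) and the input. At each step: if the stack top is a terminal, match it against the current input token; if it is a non-terminal N, replace it with the RHS of M[N, lookahead] (the unique production whose predict set contains the lookahead).

Stack is shown with the top on the left.

Stack           Input            Action
---------------------------------------
E $             c - n - n * n $  output E → B E'
B E' $          c - n - n * n $  output B → P B'
P B' E' $       c - n - n * n $  output P → S P'
S P' B' E' $    c - n - n * n $  output S → c
c P' B' E' $    c - n - n * n $  match 'c'
P' B' E' $      - n - n * n $    output P' → - S P'
- S P' B' E' $  - n - n * n $    match '-'
S P' B' E' $    n - n * n $      output S → n
n P' B' E' $    n - n * n $      match 'n'
P' B' E' $      - n * n $        output P' → - S P'
- S P' B' E' $  - n * n $        match '-'
S P' B' E' $    n * n $          output S → n
n P' B' E' $    n * n $          match 'n'
P' B' E' $      * n $            output P' → ε
B' E' $         * n $            output B' → * P B'
* P B' E' $     * n $            match '*'
P B' E' $       n $              output P → S P'
S P' B' E' $    n $              output S → n
n P' B' E' $    n $              match 'n'
P' B' E' $      $                output P' → ε
B' E' $         $                output B' → ε
E' $            $                output E' → ε
$               $                accept

The string is accepted.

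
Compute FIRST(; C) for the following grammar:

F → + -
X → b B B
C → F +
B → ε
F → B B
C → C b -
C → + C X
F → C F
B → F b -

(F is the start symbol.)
{ ';' }

To compute FIRST(; C), process the symbols left to right:
Symbol ; is a terminal. Add ';' and stop.
FIRST(; C) = { ';' }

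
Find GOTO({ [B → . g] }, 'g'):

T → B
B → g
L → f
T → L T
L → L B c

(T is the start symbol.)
{ [B → g .] }

GOTO(I, 'g') = CLOSURE({ [A → αX.β] : [A → α.Xβ] ∈ I, X = 'g' })

Items with dot before 'g', with the dot advanced:
  [B → . g] → [B → g .]
Closure adds nothing (no advanced item has the dot before a non-terminal).

GOTO = { [B → g .] }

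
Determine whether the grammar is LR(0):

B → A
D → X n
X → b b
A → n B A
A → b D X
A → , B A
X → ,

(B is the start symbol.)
A grammar is LR(0) if no state in the canonical LR(0) collection has:
  - both a shift item (dot before a terminal) and a complete item (shift-reduce conflict), or
  - two or more complete items (reduce-reduce conflict; the accept item [B' → B .] counts as a complete item here).

Augment with B' → B and build the canonical LR(0) collection (I0 = CLOSURE({[B' → . B]}), then GOTO on every symbol after a dot until no new states appear). It has 17 states:
  I0: { [A → . , B A], [A → . b D X], [A → . n B A], [B → . A], [B' → . B] }  — shift
  I1: { [A → , . B A], [A → . , B A], [A → . b D X], [A → . n B A], [B → . A] }  — shift
  I2: { [B → A .] }  — reduce
  I3: { [B' → B .] }  — accept
  I4: { [A → b . D X], [D → . X n], [X → . ,], [X → . b b] }  — shift
  I5: { [A → . , B A], [A → . b D X], [A → . n B A], [A → n . B A], [B → . A] }  — shift
  I6: { [A → . , B A], [A → . b D X], [A → . n B A], [A → n B . A] }  — shift
  I7: { [A → n B A .] }  — reduce
  I8: { [X → , .] }  — reduce
  I9: { [A → b D . X], [X → . ,], [X → . b b] }  — shift
  I10: { [D → X . n] }  — shift
  I11: { [X → b . b] }  — shift
  I12: { [X → b b .] }  — reduce
  I13: { [D → X n .] }  — reduce
  I14: { [A → b D X .] }  — reduce
  I15: { [A → , B . A], [A → . , B A], [A → . b D X], [A → . n B A] }  — shift
  I16: { [A → , B A .] }  — reduce

Every state is either a pure shift/goto state or contains exactly one complete item and nothing to shift — no conflicts. The grammar is LR(0).

Answer: Yes, the grammar is LR(0)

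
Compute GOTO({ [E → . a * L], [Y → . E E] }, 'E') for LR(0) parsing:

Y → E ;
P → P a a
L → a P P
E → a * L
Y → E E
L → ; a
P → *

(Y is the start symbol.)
GOTO(I, 'E') = CLOSURE({ [A → αX.β] : [A → α.Xβ] ∈ I, X = 'E' })

Items with dot before 'E', with the dot advanced:
  [Y → . E E] → [Y → E . E]
Closure of the advanced items:
  [Y → E . E] has the dot before E: add [E → . a * L]

GOTO = { [E → . a * L], [Y → E . E] }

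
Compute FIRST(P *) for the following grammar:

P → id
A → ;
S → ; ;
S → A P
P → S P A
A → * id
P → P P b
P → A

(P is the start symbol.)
FIRST sets of the non-terminals involved (from the grammar, by fixed-point iteration):
  FIRST(P) = { '*', ';', 'id' }

To compute FIRST(P *), process the symbols left to right:
Symbol P is a non-terminal. Add FIRST(P) \ {ε} = { '*', ';', 'id' }
P is not nullable (ε ∉ FIRST(P)), so stop here.
FIRST(P *) = { '*', ';', 'id' }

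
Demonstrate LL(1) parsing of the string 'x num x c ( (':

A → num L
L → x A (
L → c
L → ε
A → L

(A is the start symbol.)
Stack is shown with the top on the left.

Stack      Input            Action
----------------------------------
A $        x num x c ( ( $  output A → L
L $        x num x c ( ( $  output L → x A (
x A ( $    x num x c ( ( $  match 'x'
A ( $      num x c ( ( $    output A → num L
num L ( $  num x c ( ( $    match 'num'
L ( $      x c ( ( $        output L → x A (
x A ( ( $  x c ( ( $        match 'x'
A ( ( $    c ( ( $          output A → L
L ( ( $    c ( ( $          output L → c
c ( ( $    c ( ( $          match 'c'
( ( $      ( ( $            match '('
( $        ( $              match '('
$          $                accept

The string is accepted.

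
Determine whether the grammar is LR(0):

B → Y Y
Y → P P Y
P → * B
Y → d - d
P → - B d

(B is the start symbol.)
Yes, the grammar is LR(0)

A grammar is LR(0) if no state in the canonical LR(0) collection has:
  - both a shift item (dot before a terminal) and a complete item (shift-reduce conflict), or
  - two or more complete items (reduce-reduce conflict; the accept item [B' → B .] counts as a complete item here).

Augment with B' → B and build the canonical LR(0) collection (I0 = CLOSURE({[B' → . B]}), then GOTO on every symbol after a dot until no new states appear). It has 15 states:
  I0: { [B → . Y Y], [B' → . B], [P → . * B], [P → . - B d], [Y → . P P Y], [Y → . d - d] }  — shift
  I1: { [B → . Y Y], [P → * . B], [P → . * B], [P → . - B d], [Y → . P P Y], [Y → . d - d] }  — shift
  I2: { [B → . Y Y], [P → - . B d], [P → . * B], [P → . - B d], [Y → . P P Y], [Y → . d - d] }  — shift
  I3: { [B' → B .] }  — accept
  I4: { [P → . * B], [P → . - B d], [Y → P . P Y] }  — shift
  I5: { [B → Y . Y], [P → . * B], [P → . - B d], [Y → . P P Y], [Y → . d - d] }  — shift
  I6: { [Y → d . - d] }  — shift
  I7: { [Y → d - . d] }  — shift
  I8: { [Y → d - d .] }  — reduce
  I9: { [B → Y Y .] }  — reduce
  I10: { [P → . * B], [P → . - B d], [Y → . P P Y], [Y → . d - d], [Y → P P . Y] }  — shift
  I11: { [Y → P P Y .] }  — reduce
  I12: { [P → - B . d] }  — shift
  I13: { [P → - B d .] }  — reduce
  I14: { [P → * B .] }  — reduce

Every state is either a pure shift/goto state or contains exactly one complete item and nothing to shift — no conflicts. The grammar is LR(0).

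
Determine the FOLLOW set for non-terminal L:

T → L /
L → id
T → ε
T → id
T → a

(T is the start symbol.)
To compute FOLLOW(L), find every occurrence of L on a right-hand side N → α L β: add FIRST(β) \ {ε}, and if β is empty or nullable also add FOLLOW(N). Iterate to a fixed point.

In T → L /: L is followed by '/', add FIRST('/') \ {ε} = { '/' }

Taking the union: FOLLOW(L) = { '/' }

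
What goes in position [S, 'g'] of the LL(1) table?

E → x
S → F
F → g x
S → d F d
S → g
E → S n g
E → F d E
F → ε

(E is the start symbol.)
S → F, S → g

To find M[S, 'g'], we find productions for S where 'g' is in the predict set (PREDICT(N → α) = (FIRST(α) \ {ε}) ∪ (FOLLOW(N) if α ⇒* ε)).

Relevant sets:
  FIRST(F) = { 'g', ε }
  FOLLOW(S) = { 'n' }

S → F: PREDICT = { 'g', 'n' }
  'g' is in predict set, so this production goes in M[S, 'g']
S → d F d: PREDICT = { 'd' }
S → g: PREDICT = { 'g' }
  'g' is in predict set, so this production goes in M[S, 'g']

M[S, 'g'] = S → F, S → g  (a multiply-defined cell — the grammar is not LL(1))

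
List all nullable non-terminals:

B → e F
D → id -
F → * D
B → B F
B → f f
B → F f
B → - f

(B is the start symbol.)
A non-terminal is nullable if it can derive ε (the empty string): either it has an ε-production, or it has a production whose right-hand side consists entirely of nullable non-terminals.

There are no ε-productions, so no non-terminal can derive ε.
No non-terminals are nullable.

Answer: None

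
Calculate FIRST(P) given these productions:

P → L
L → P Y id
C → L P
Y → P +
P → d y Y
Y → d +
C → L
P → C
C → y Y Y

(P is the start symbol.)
{ 'd', 'y' }

To compute FIRST(P), examine every production with P on the left-hand side, reading each right-hand side left to right until a non-nullable symbol is reached.

FIRST sets of the other non-terminals involved (by the same procedure, iterated to a fixed point):
  FIRST(L) = { 'd', 'y' }
  FIRST(C) = { 'd', 'y' }

From P → L:
  - L is a non-terminal: add FIRST(L) \ {ε} = { 'd', 'y' }
    L is not nullable, so stop
From P → d y Y:
  - d is a terminal: add 'd' and stop
From P → C:
  - C is a non-terminal: add FIRST(C) \ {ε} = { 'd', 'y' }
    C is not nullable, so stop

Collecting: FIRST(P) = { 'd', 'y' }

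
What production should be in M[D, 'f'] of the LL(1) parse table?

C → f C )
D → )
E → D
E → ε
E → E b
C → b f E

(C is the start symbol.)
Empty (error entry)

To find M[D, 'f'], we find productions for D where 'f' is in the predict set (PREDICT(N → α) = (FIRST(α) \ {ε}) ∪ (FOLLOW(N) if α ⇒* ε)).

D → ): PREDICT = { ')' }

M[D, 'f'] is empty (no production applies)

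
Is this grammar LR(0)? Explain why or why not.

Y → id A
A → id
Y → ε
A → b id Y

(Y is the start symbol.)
A grammar is LR(0) if no state in the canonical LR(0) collection has:
  - both a shift item (dot before a terminal) and a complete item (shift-reduce conflict), or
  - two or more complete items (reduce-reduce conflict; the accept item [Y' → Y .] counts as a complete item here).

Augment with Y' → Y and build the canonical LR(0) collection (I0 = CLOSURE({[Y' → . Y]}), then GOTO on every symbol after a dot until no new states appear). It has 8 states:
  I0: { [Y → . id A], [Y → .], [Y' → . Y] }  — shift, reduce
  I1: { [Y' → Y .] }  — accept
  I2: { [A → . b id Y], [A → . id], [Y → id . A] }  — shift
  I3: { [Y → id A .] }  — reduce
  I4: { [A → b . id Y] }  — shift
  I5: { [A → id .] }  — reduce
  I6: { [A → b id . Y], [Y → . id A], [Y → .] }  — shift, reduce
  I7: { [A → b id Y .] }  — reduce

Conflict in state I0:
  Shift-reduce conflict between [Y → .] and [Y → . id A]
So the grammar is NOT LR(0).

Answer: No. Shift-reduce conflict between [Y → .] and [Y → . id A]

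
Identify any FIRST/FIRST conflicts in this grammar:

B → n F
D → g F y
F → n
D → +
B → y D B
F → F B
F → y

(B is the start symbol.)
FIRST sets of the non-terminals at (or reachable through a nullable prefix from) the front of some alternative:
  FIRST(F) = { 'n', 'y' }

Productions for B:
  B → n F: FIRST = { 'n' }
  B → y D B: FIRST = { 'y' }
Productions for D:
  D → g F y: FIRST = { 'g' }
  D → +: FIRST = { '+' }
Productions for F:
  F → n: FIRST = { 'n' }
  F → F B: FIRST = { 'n', 'y' }
  F → y: FIRST = { 'y' }

Conflict for F: F → n and F → F B
  Overlap: { 'n' }
Conflict for F: F → F B and F → y
  Overlap: { 'y' }

Answer: Yes. F → n / F → F B on { 'n' }; F → F B / F → y on { 'y' }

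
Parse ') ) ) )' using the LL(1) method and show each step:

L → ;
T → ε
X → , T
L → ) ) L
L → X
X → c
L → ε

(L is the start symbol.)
LL(1) parsing maintains a stack (initially the start symbol over $) and the input. At each step: if the stack top is a terminal, match it against the current input token; if it is a non-terminal N, replace it with the RHS of M[N, lookahead] (the unique production whose predict set contains the lookahead).

Stack is shown with the top on the left.

Stack    Input      Action
--------------------------
L $      ) ) ) ) $  output L → ) ) L
) ) L $  ) ) ) ) $  match ')'
) L $    ) ) ) $    match ')'
L $      ) ) $      output L → ) ) L
) ) L $  ) ) $      match ')'
) L $    ) $        match ')'
L $      $          output L → ε
$        $          accept

The string is accepted.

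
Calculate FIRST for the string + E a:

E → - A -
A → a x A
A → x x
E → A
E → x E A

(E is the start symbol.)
To compute FIRST(+ E a), process the symbols left to right:
Symbol + is a terminal. Add '+' and stop.
FIRST(+ E a) = { '+' }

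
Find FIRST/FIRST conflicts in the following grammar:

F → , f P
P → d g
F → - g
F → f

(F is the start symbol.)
No FIRST/FIRST conflicts.

A FIRST/FIRST conflict occurs when two productions N → α and N → β for the same non-terminal have FIRST(α) ∩ FIRST(β) ≠ ∅ (with ε ∈ FIRST of a nullable right-hand side, so two nullable alternatives also conflict).

Productions for F:
  F → , f P: FIRST = { ',' }
  F → - g: FIRST = { '-' }
  F → f: FIRST = { 'f' }
P has only one production, so no FIRST/FIRST conflict is possible there.

All alternatives of each non-terminal have pairwise disjoint FIRST sets.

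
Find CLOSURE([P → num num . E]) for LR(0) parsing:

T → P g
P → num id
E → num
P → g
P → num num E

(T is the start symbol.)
{ [E → . num], [P → num num . E] }

To compute CLOSURE, for each item [A → α.Bβ] where B is a non-terminal, add [B → .γ] for all productions B → γ; repeat for the newly added items until nothing changes.

Start with: [P → num num . E]
  [P → num num . E] has the dot before E: add [E → . num]
No further items can be added.

CLOSURE = { [E → . num], [P → num num . E] }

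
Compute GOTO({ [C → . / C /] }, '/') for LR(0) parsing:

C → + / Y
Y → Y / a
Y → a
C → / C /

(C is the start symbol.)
{ [C → . + / Y], [C → . / C /], [C → / . C /] }

GOTO(I, '/') = CLOSURE({ [A → αX.β] : [A → α.Xβ] ∈ I, X = '/' })

Items with dot before '/', with the dot advanced:
  [C → . / C /] → [C → / . C /]
Closure of the advanced items:
  [C → / . C /] has the dot before C: add [C → . + / Y], [C → . / C /]

GOTO = { [C → . + / Y], [C → . / C /], [C → / . C /] }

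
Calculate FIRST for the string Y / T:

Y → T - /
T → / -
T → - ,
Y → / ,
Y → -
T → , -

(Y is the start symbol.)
{ ',', '-', '/' }

FIRST sets of the non-terminals involved (from the grammar, by fixed-point iteration):
  FIRST(Y) = { ',', '-', '/' }

To compute FIRST(Y / T), process the symbols left to right:
Symbol Y is a non-terminal. Add FIRST(Y) \ {ε} = { ',', '-', '/' }
Y is not nullable (ε ∉ FIRST(Y)), so stop here.
FIRST(Y / T) = { ',', '-', '/' }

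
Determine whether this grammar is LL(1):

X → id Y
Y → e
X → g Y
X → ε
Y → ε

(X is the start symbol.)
A grammar is LL(1) if for each non-terminal N with multiple productions, the predict sets of those productions are pairwise disjoint, where PREDICT(N → α) = (FIRST(α) \ {ε}) ∪ (FOLLOW(N) if α ⇒* ε).

Relevant sets:
  FOLLOW(X) = { $ }
  FOLLOW(Y) = { $ }

For X:
  PREDICT(X → id Y) = { 'id' }
  PREDICT(X → g Y) = { 'g' }
  PREDICT(X → ε) = { $ }
For Y:
  PREDICT(Y → e) = { 'e' }
  PREDICT(Y → ε) = { $ }

All predict sets are disjoint. The grammar IS LL(1).

Answer: Yes, the grammar is LL(1).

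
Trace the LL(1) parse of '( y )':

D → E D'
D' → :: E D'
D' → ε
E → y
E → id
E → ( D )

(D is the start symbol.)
LL(1) parsing maintains a stack (initially the start symbol over $) and the input. At each step: if the stack top is a terminal, match it against the current input token; if it is a non-terminal N, replace it with the RHS of M[N, lookahead] (the unique production whose predict set contains the lookahead).

Stack is shown with the top on the left.

Stack        Input    Action
----------------------------
D $          ( y ) $  output D → E D'
E D' $       ( y ) $  output E → ( D )
( D ) D' $   ( y ) $  match '('
D ) D' $     y ) $    output D → E D'
E D' ) D' $  y ) $    output E → y
y D' ) D' $  y ) $    match 'y'
D' ) D' $    ) $      output D' → ε
) D' $       ) $      match ')'
D' $         $        output D' → ε
$            $        accept

The string is accepted.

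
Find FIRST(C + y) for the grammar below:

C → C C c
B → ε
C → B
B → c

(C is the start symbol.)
{ '+', 'c' }

FIRST sets of the non-terminals involved (from the grammar, by fixed-point iteration):
  FIRST(C) = { 'c', ε }

To compute FIRST(C + y), process the symbols left to right:
Symbol C is a non-terminal. Add FIRST(C) \ {ε} = { 'c' }
C is nullable (ε ∈ FIRST(C)), continue to the next symbol.
Symbol + is a terminal. Add '+' and stop.
FIRST(C + y) = { '+', 'c' }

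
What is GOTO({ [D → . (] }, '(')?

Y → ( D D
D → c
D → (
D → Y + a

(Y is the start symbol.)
GOTO(I, '(') = CLOSURE({ [A → αX.β] : [A → α.Xβ] ∈ I, X = '(' })

Items with dot before '(', with the dot advanced:
  [D → . (] → [D → ( .]
Closure adds nothing (no advanced item has the dot before a non-terminal).

GOTO = { [D → ( .] }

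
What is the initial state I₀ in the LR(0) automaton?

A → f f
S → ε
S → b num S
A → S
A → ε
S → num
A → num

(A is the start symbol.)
{ [A → . S], [A → . f f], [A → . num], [A → .], [A' → . A], [S → . b num S], [S → . num], [S → .] }

First, augment the grammar with A' → A
I₀ = CLOSURE({ [A' → . A] }):
  [A' → . A] has the dot before A: add [A → . f f], [A → . S], [A → .], [A → . num]
  [A → . S] has the dot before S: add [S → .], [S → . b num S], [S → . num]
No further items can be added.

I₀ = { [A → . S], [A → . f f], [A → . num], [A → .], [A' → . A], [S → . b num S], [S → . num], [S → .] }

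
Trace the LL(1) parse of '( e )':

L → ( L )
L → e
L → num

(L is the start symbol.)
LL(1) parsing maintains a stack (initially the start symbol over $) and the input. At each step: if the stack top is a terminal, match it against the current input token; if it is a non-terminal N, replace it with the RHS of M[N, lookahead] (the unique production whose predict set contains the lookahead).

Stack is shown with the top on the left.

Stack    Input    Action
------------------------
L $      ( e ) $  output L → ( L )
( L ) $  ( e ) $  match '('
L ) $    e ) $    output L → e
e ) $    e ) $    match 'e'
) $      ) $      match ')'
$        $        accept

The string is accepted.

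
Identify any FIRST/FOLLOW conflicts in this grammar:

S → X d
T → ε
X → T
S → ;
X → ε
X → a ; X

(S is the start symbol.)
A FIRST/FOLLOW conflict occurs when a non-terminal N has a nullable alternative N → β (β ⇒* ε) and another alternative N → α with FIRST(α) ∩ FOLLOW(N) ≠ ∅: on such a lookahead the parser cannot decide between expanding α and letting N vanish via β.

Nullable non-terminals: T, X.
FIRST sets used below: FIRST(T) = { ε }
T has a nullable alternative but only one production, so nothing to check.

X: nullable alternative(s) X → T, X → ε; FOLLOW(X) = { 'd' }
  X → T: FIRST \ {ε} = { } — disjoint from FOLLOW(X)
  X → ε: FIRST \ {ε} = { } — disjoint from FOLLOW(X)
  X → a ; X: FIRST \ {ε} = { 'a' } — disjoint from FOLLOW(X)

S has no nullable alternative, so no FIRST/FOLLOW check is needed there.

No FIRST/FOLLOW conflicts found.

Answer: No FIRST/FOLLOW conflicts.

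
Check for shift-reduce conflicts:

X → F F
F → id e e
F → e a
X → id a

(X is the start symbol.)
No shift-reduce conflicts

Augment with X' → X and build the canonical LR(0) collection (I0 = CLOSURE({[X' → . X]}), then GOTO on every symbol after a dot until no new states appear). It has 11 states:
  I0: { [F → . e a], [F → . id e e], [X → . F F], [X → . id a], [X' → . X] }  — shift
  I1: { [F → . e a], [F → . id e e], [X → F . F] }  — shift
  I2: { [X' → X .] }  — accept
  I3: { [F → e . a] }  — shift
  I4: { [F → id . e e], [X → id . a] }  — shift
  I5: { [X → id a .] }  — reduce
  I6: { [F → id e . e] }  — shift
  I7: { [F → id e e .] }  — reduce
  I8: { [F → e a .] }  — reduce
  I9: { [X → F F .] }  — reduce
  I10: { [F → id . e e] }  — shift

No state contains both a complete item and a shift item.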